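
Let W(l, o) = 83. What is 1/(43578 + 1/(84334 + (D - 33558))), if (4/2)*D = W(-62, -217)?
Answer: 101635/4429050032 ≈ 2.2947e-5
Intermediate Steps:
D = 83/2 (D = (½)*83 = 83/2 ≈ 41.500)
1/(43578 + 1/(84334 + (D - 33558))) = 1/(43578 + 1/(84334 + (83/2 - 33558))) = 1/(43578 + 1/(84334 - 67033/2)) = 1/(43578 + 1/(101635/2)) = 1/(43578 + 2/101635) = 1/(4429050032/101635) = 101635/4429050032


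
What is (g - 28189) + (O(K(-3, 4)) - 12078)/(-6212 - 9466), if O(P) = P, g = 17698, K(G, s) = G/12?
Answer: -657863279/62712 ≈ -10490.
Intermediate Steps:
K(G, s) = G/12 (K(G, s) = G*(1/12) = G/12)
(g - 28189) + (O(K(-3, 4)) - 12078)/(-6212 - 9466) = (17698 - 28189) + ((1/12)*(-3) - 12078)/(-6212 - 9466) = -10491 + (-1/4 - 12078)/(-15678) = -10491 - 48313/4*(-1/15678) = -10491 + 48313/62712 = -657863279/62712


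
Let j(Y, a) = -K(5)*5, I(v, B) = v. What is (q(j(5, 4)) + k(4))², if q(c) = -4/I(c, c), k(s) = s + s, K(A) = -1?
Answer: 1296/25 ≈ 51.840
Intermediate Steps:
k(s) = 2*s
j(Y, a) = 5 (j(Y, a) = -1*(-1)*5 = 1*5 = 5)
q(c) = -4/c
(q(j(5, 4)) + k(4))² = (-4/5 + 2*4)² = (-4*⅕ + 8)² = (-⅘ + 8)² = (36/5)² = 1296/25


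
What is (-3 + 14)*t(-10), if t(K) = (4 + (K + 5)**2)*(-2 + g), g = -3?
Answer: -1595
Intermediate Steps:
t(K) = -20 - 5*(5 + K)**2 (t(K) = (4 + (K + 5)**2)*(-2 - 3) = (4 + (5 + K)**2)*(-5) = -20 - 5*(5 + K)**2)
(-3 + 14)*t(-10) = (-3 + 14)*(-20 - 5*(5 - 10)**2) = 11*(-20 - 5*(-5)**2) = 11*(-20 - 5*25) = 11*(-20 - 125) = 11*(-145) = -1595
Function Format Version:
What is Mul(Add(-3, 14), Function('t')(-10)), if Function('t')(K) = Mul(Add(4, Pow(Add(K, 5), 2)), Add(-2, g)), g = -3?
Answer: -1595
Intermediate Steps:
Function('t')(K) = Add(-20, Mul(-5, Pow(Add(5, K), 2))) (Function('t')(K) = Mul(Add(4, Pow(Add(K, 5), 2)), Add(-2, -3)) = Mul(Add(4, Pow(Add(5, K), 2)), -5) = Add(-20, Mul(-5, Pow(Add(5, K), 2))))
Mul(Add(-3, 14), Function('t')(-10)) = Mul(Add(-3, 14), Add(-20, Mul(-5, Pow(Add(5, -10), 2)))) = Mul(11, Add(-20, Mul(-5, Pow(-5, 2)))) = Mul(11, Add(-20, Mul(-5, 25))) = Mul(11, Add(-20, -125)) = Mul(11, -145) = -1595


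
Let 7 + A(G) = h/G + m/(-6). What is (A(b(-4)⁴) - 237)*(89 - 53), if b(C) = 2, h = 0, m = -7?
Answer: -8742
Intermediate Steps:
A(G) = -35/6 (A(G) = -7 + (0/G - 7/(-6)) = -7 + (0 - 7*(-⅙)) = -7 + (0 + 7/6) = -7 + 7/6 = -35/6)
(A(b(-4)⁴) - 237)*(89 - 53) = (-35/6 - 237)*(89 - 53) = -1457/6*36 = -8742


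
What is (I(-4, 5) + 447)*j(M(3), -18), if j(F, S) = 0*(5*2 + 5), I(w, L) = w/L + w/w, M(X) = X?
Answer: 0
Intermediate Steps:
I(w, L) = 1 + w/L (I(w, L) = w/L + 1 = 1 + w/L)
j(F, S) = 0 (j(F, S) = 0*(10 + 5) = 0*15 = 0)
(I(-4, 5) + 447)*j(M(3), -18) = ((5 - 4)/5 + 447)*0 = ((1/5)*1 + 447)*0 = (1/5 + 447)*0 = (2236/5)*0 = 0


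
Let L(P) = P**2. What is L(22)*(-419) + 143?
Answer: -202653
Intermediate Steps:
L(22)*(-419) + 143 = 22**2*(-419) + 143 = 484*(-419) + 143 = -202796 + 143 = -202653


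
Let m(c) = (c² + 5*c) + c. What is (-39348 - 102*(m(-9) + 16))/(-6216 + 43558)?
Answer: -21867/18671 ≈ -1.1712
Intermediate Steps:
m(c) = c² + 6*c
(-39348 - 102*(m(-9) + 16))/(-6216 + 43558) = (-39348 - 102*(-9*(6 - 9) + 16))/(-6216 + 43558) = (-39348 - 102*(-9*(-3) + 16))/37342 = (-39348 - 102*(27 + 16))*(1/37342) = (-39348 - 102*43)*(1/37342) = (-39348 - 4386)*(1/37342) = -43734*1/37342 = -21867/18671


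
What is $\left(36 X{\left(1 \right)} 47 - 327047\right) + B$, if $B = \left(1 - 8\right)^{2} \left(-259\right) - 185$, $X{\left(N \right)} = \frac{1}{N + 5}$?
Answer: $-339641$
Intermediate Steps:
$X{\left(N \right)} = \frac{1}{5 + N}$
$B = -12876$ ($B = \left(-7\right)^{2} \left(-259\right) - 185 = 49 \left(-259\right) - 185 = -12691 - 185 = -12876$)
$\left(36 X{\left(1 \right)} 47 - 327047\right) + B = \left(\frac{36}{5 + 1} \cdot 47 - 327047\right) - 12876 = \left(\frac{36}{6} \cdot 47 - 327047\right) - 12876 = \left(36 \cdot \frac{1}{6} \cdot 47 - 327047\right) - 12876 = \left(6 \cdot 47 - 327047\right) - 12876 = \left(282 - 327047\right) - 12876 = -326765 - 12876 = -339641$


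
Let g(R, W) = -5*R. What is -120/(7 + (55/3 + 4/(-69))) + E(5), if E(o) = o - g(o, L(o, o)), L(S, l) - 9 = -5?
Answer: 5505/218 ≈ 25.252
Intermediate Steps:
L(S, l) = 4 (L(S, l) = 9 - 5 = 4)
E(o) = 6*o (E(o) = o - (-5)*o = o + 5*o = 6*o)
-120/(7 + (55/3 + 4/(-69))) + E(5) = -120/(7 + (55/3 + 4/(-69))) + 6*5 = -120/(7 + (55*(1/3) + 4*(-1/69))) + 30 = -120/(7 + (55/3 - 4/69)) + 30 = -120/(7 + 1261/69) + 30 = -120/1744/69 + 30 = -120*69/1744 + 30 = -1035/218 + 30 = 5505/218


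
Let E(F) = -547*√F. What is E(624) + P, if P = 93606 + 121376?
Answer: 214982 - 2188*√39 ≈ 2.0132e+5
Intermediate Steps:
P = 214982
E(624) + P = -2188*√39 + 214982 = 214982 - 2188*√39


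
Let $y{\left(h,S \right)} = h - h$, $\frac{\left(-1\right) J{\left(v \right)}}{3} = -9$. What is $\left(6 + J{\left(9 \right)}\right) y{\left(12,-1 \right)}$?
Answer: $0$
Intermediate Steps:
$J{\left(v \right)} = 27$ ($J{\left(v \right)} = \left(-3\right) \left(-9\right) = 27$)
$y{\left(h,S \right)} = 0$
$\left(6 + J{\left(9 \right)}\right) y{\left(12,-1 \right)} = \left(6 + 27\right) 0 = 33 \cdot 0 = 0$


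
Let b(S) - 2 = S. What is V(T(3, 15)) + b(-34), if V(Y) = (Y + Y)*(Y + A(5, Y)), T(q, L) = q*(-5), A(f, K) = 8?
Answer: 178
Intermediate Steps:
b(S) = 2 + S
T(q, L) = -5*q
V(Y) = 2*Y*(8 + Y) (V(Y) = (Y + Y)*(Y + 8) = (2*Y)*(8 + Y) = 2*Y*(8 + Y))
V(T(3, 15)) + b(-34) = 2*(-5*3)*(8 - 5*3) + (2 - 34) = 2*(-15)*(8 - 15) - 32 = 2*(-15)*(-7) - 32 = 210 - 32 = 178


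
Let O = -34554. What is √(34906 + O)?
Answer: 4*√22 ≈ 18.762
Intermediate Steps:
√(34906 + O) = √(34906 - 34554) = √352 = 4*√22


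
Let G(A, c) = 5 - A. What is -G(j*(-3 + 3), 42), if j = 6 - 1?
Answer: -5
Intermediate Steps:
j = 5
-G(j*(-3 + 3), 42) = -(5 - 5*(-3 + 3)) = -(5 - 5*0) = -(5 - 1*0) = -(5 + 0) = -1*5 = -5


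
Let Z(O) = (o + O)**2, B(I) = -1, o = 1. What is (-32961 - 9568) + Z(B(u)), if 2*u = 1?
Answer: -42529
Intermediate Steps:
u = 1/2 (u = (1/2)*1 = 1/2 ≈ 0.50000)
Z(O) = (1 + O)**2
(-32961 - 9568) + Z(B(u)) = (-32961 - 9568) + (1 - 1)**2 = -42529 + 0**2 = -42529 + 0 = -42529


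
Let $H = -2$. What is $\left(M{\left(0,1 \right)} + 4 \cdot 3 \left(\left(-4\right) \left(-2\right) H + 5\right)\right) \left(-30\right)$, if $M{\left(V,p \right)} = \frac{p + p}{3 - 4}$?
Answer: $4020$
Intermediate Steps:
$M{\left(V,p \right)} = - 2 p$ ($M{\left(V,p \right)} = \frac{2 p}{-1} = 2 p \left(-1\right) = - 2 p$)
$\left(M{\left(0,1 \right)} + 4 \cdot 3 \left(\left(-4\right) \left(-2\right) H + 5\right)\right) \left(-30\right) = \left(\left(-2\right) 1 + 4 \cdot 3 \left(\left(-4\right) \left(-2\right) \left(-2\right) + 5\right)\right) \left(-30\right) = \left(-2 + 4 \cdot 3 \left(8 \left(-2\right) + 5\right)\right) \left(-30\right) = \left(-2 + 4 \cdot 3 \left(-16 + 5\right)\right) \left(-30\right) = \left(-2 + 4 \cdot 3 \left(-11\right)\right) \left(-30\right) = \left(-2 + 4 \left(-33\right)\right) \left(-30\right) = \left(-2 - 132\right) \left(-30\right) = \left(-134\right) \left(-30\right) = 4020$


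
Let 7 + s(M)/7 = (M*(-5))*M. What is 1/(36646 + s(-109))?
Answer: -1/379238 ≈ -2.6369e-6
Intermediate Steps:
s(M) = -49 - 35*M² (s(M) = -49 + 7*((M*(-5))*M) = -49 + 7*((-5*M)*M) = -49 + 7*(-5*M²) = -49 - 35*M²)
1/(36646 + s(-109)) = 1/(36646 + (-49 - 35*(-109)²)) = 1/(36646 + (-49 - 35*11881)) = 1/(36646 + (-49 - 415835)) = 1/(36646 - 415884) = 1/(-379238) = -1/379238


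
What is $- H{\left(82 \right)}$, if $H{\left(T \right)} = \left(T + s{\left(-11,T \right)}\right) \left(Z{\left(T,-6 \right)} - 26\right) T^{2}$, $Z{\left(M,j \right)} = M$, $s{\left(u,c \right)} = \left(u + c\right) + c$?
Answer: $-88487840$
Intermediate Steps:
$s{\left(u,c \right)} = u + 2 c$ ($s{\left(u,c \right)} = \left(c + u\right) + c = u + 2 c$)
$H{\left(T \right)} = T^{2} \left(-26 + T\right) \left(-11 + 3 T\right)$ ($H{\left(T \right)} = \left(T + \left(-11 + 2 T\right)\right) \left(T - 26\right) T^{2} = \left(-11 + 3 T\right) \left(-26 + T\right) T^{2} = \left(-26 + T\right) \left(-11 + 3 T\right) T^{2} = T^{2} \left(-26 + T\right) \left(-11 + 3 T\right)$)
$- H{\left(82 \right)} = - 82^{2} \left(286 - 7298 + 3 \cdot 82^{2}\right) = - 6724 \left(286 - 7298 + 3 \cdot 6724\right) = - 6724 \left(286 - 7298 + 20172\right) = - 6724 \cdot 13160 = \left(-1\right) 88487840 = -88487840$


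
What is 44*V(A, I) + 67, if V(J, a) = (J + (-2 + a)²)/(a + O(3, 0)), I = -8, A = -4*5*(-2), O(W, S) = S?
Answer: -703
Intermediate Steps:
A = 40 (A = -20*(-2) = 40)
V(J, a) = (J + (-2 + a)²)/a (V(J, a) = (J + (-2 + a)²)/(a + 0) = (J + (-2 + a)²)/a)
44*V(A, I) + 67 = 44*((40 + (-2 - 8)²)/(-8)) + 67 = 44*(-(40 + (-10)²)/8) + 67 = 44*(-(40 + 100)/8) + 67 = 44*(-⅛*140) + 67 = 44*(-35/2) + 67 = -770 + 67 = -703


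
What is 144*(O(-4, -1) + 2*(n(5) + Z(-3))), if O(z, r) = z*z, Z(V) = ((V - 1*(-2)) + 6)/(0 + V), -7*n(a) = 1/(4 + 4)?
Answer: 12732/7 ≈ 1818.9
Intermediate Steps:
n(a) = -1/56 (n(a) = -1/(7*(4 + 4)) = -⅐/8 = -⅐*⅛ = -1/56)
Z(V) = (8 + V)/V (Z(V) = ((V + 2) + 6)/V = ((2 + V) + 6)/V = (8 + V)/V)
O(z, r) = z²
144*(O(-4, -1) + 2*(n(5) + Z(-3))) = 144*((-4)² + 2*(-1/56 + (8 - 3)/(-3))) = 144*(16 + 2*(-1/56 - ⅓*5)) = 144*(16 + 2*(-1/56 - 5/3)) = 144*(16 + 2*(-283/168)) = 144*(16 - 283/84) = 144*(1061/84) = 12732/7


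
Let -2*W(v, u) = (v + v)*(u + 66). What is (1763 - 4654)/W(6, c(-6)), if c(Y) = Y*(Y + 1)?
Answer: 2891/576 ≈ 5.0191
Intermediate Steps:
c(Y) = Y*(1 + Y)
W(v, u) = -v*(66 + u) (W(v, u) = -(v + v)*(u + 66)/2 = -2*v*(66 + u)/2 = -v*(66 + u))
(1763 - 4654)/W(6, c(-6)) = (1763 - 4654)/((-1*6*(66 - 6*(1 - 6)))) = -2891*(-1/(6*(66 - 6*(-5)))) = -2891*(-1/(6*(66 + 30))) = -2891/((-1*6*96)) = -2891/(-576) = -2891*(-1/576) = 2891/576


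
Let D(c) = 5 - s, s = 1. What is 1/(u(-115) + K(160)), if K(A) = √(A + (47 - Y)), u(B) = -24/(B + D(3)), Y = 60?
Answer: -296/201179 + 9583*√3/201179 ≈ 0.081033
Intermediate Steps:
D(c) = 4 (D(c) = 5 - 1*1 = 5 - 1 = 4)
u(B) = -24/(4 + B) (u(B) = -24/(B + 4) = -24/(4 + B))
K(A) = √(-13 + A) (K(A) = √(A + (47 - 1*60)) = √(A + (47 - 60)) = √(A - 13) = √(-13 + A))
1/(u(-115) + K(160)) = 1/(-24/(4 - 115) + √(-13 + 160)) = 1/(-24/(-111) + √147) = 1/(-24*(-1/111) + 7*√3) = 1/(8/37 + 7*√3)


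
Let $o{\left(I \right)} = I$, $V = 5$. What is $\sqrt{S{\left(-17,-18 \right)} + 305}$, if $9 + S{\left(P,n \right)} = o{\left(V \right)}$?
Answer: $\sqrt{301} \approx 17.349$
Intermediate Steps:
$S{\left(P,n \right)} = -4$ ($S{\left(P,n \right)} = -9 + 5 = -4$)
$\sqrt{S{\left(-17,-18 \right)} + 305} = \sqrt{-4 + 305} = \sqrt{301}$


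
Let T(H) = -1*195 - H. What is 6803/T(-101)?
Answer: -6803/94 ≈ -72.372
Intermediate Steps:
T(H) = -195 - H
6803/T(-101) = 6803/(-195 - 1*(-101)) = 6803/(-195 + 101) = 6803/(-94) = 6803*(-1/94) = -6803/94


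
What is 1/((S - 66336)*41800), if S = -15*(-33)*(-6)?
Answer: -1/2896990800 ≈ -3.4519e-10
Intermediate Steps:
S = -2970 (S = 495*(-6) = -2970)
1/((S - 66336)*41800) = 1/(-2970 - 66336*41800) = (1/41800)/(-69306) = -1/69306*1/41800 = -1/2896990800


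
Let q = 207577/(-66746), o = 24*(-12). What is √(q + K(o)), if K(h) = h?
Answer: 5*I*√51876125882/66746 ≈ 17.062*I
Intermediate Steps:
o = -288
q = -207577/66746 (q = 207577*(-1/66746) = -207577/66746 ≈ -3.1100)
√(q + K(o)) = √(-207577/66746 - 288) = √(-19430425/66746) = 5*I*√51876125882/66746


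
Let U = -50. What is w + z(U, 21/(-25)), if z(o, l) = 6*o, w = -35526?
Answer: -35826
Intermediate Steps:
w + z(U, 21/(-25)) = -35526 + 6*(-50) = -35526 - 300 = -35826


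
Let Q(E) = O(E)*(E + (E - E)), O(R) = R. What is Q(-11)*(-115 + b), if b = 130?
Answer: 1815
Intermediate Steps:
Q(E) = E**2 (Q(E) = E*(E + (E - E)) = E*(E + 0) = E*E = E**2)
Q(-11)*(-115 + b) = (-11)**2*(-115 + 130) = 121*15 = 1815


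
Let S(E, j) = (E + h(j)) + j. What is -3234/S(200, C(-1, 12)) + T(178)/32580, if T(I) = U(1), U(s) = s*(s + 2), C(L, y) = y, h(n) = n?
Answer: -627161/43440 ≈ -14.437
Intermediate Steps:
U(s) = s*(2 + s)
T(I) = 3 (T(I) = 1*(2 + 1) = 1*3 = 3)
S(E, j) = E + 2*j (S(E, j) = (E + j) + j = E + 2*j)
-3234/S(200, C(-1, 12)) + T(178)/32580 = -3234/(200 + 2*12) + 3/32580 = -3234/(200 + 24) + 3*(1/32580) = -3234/224 + 1/10860 = -3234*1/224 + 1/10860 = -231/16 + 1/10860 = -627161/43440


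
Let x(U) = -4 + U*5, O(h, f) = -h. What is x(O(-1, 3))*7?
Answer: 7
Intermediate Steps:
x(U) = -4 + 5*U
x(O(-1, 3))*7 = (-4 + 5*(-1*(-1)))*7 = (-4 + 5*1)*7 = (-4 + 5)*7 = 1*7 = 7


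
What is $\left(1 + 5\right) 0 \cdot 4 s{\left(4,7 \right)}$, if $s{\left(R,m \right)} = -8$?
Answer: $0$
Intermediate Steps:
$\left(1 + 5\right) 0 \cdot 4 s{\left(4,7 \right)} = \left(1 + 5\right) 0 \cdot 4 \left(-8\right) = 6 \cdot 0 \left(-8\right) = 0 \left(-8\right) = 0$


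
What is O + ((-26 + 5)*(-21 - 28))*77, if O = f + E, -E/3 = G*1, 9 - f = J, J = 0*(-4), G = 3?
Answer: 79233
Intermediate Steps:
J = 0
f = 9 (f = 9 - 1*0 = 9 + 0 = 9)
E = -9 ≈ -9.0000
O = 0 (O = 9 - 9 = 0)
O + ((-26 + 5)*(-21 - 28))*77 = 0 + ((-26 + 5)*(-21 - 28))*77 = 0 - 21*(-49)*77 = 0 + 1029*77 = 0 + 79233 = 79233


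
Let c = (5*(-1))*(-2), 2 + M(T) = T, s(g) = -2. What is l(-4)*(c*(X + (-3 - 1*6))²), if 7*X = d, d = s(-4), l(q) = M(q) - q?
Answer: -84500/49 ≈ -1724.5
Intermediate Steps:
M(T) = -2 + T
l(q) = -2 (l(q) = (-2 + q) - q = -2)
d = -2
X = -2/7 (X = (⅐)*(-2) = -2/7 ≈ -0.28571)
c = 10 (c = -5*(-2) = 10)
l(-4)*(c*(X + (-3 - 1*6))²) = -20*(-2/7 + (-3 - 1*6))² = -20*(-2/7 + (-3 - 6))² = -20*(-2/7 - 9)² = -20*(-65/7)² = -20*4225/49 = -2*42250/49 = -84500/49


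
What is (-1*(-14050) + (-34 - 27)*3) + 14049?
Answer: 27916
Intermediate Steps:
(-1*(-14050) + (-34 - 27)*3) + 14049 = (14050 - 61*3) + 14049 = (14050 - 183) + 14049 = 13867 + 14049 = 27916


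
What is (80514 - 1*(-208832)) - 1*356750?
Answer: -67404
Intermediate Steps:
(80514 - 1*(-208832)) - 1*356750 = (80514 + 208832) - 356750 = 289346 - 356750 = -67404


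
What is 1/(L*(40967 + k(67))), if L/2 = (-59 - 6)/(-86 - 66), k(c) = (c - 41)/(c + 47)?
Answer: 1083/37945895 ≈ 2.8541e-5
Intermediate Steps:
k(c) = (-41 + c)/(47 + c)
L = 65/76 (L = 2*((-59 - 6)/(-86 - 66)) = 2*(-65/(-152)) = 2*(-65*(-1/152)) = 2*(65/152) = 65/76 ≈ 0.85526)
1/(L*(40967 + k(67))) = 1/((65/76)*(40967 + (-41 + 67)/(47 + 67))) = 76/(65*(40967 + 26/114)) = 76/(65*(40967 + (1/114)*26)) = 76/(65*(40967 + 13/57)) = 76/(65*(2335132/57)) = (76/65)*(57/2335132) = 1083/37945895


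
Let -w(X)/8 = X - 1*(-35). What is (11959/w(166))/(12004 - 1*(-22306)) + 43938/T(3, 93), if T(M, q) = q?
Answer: 808026479351/1710284880 ≈ 472.45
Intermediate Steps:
w(X) = -280 - 8*X (w(X) = -8*(X - 1*(-35)) = -8*(X + 35) = -8*(35 + X) = -280 - 8*X)
(11959/w(166))/(12004 - 1*(-22306)) + 43938/T(3, 93) = (11959/(-280 - 8*166))/(12004 - 1*(-22306)) + 43938/93 = (11959/(-280 - 1328))/(12004 + 22306) + 43938*(1/93) = (11959/(-1608))/34310 + 14646/31 = (11959*(-1/1608))*(1/34310) + 14646/31 = -11959/1608*1/34310 + 14646/31 = -11959/55170480 + 14646/31 = 808026479351/1710284880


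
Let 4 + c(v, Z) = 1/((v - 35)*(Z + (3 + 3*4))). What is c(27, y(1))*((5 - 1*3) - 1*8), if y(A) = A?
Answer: 1539/64 ≈ 24.047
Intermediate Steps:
c(v, Z) = -4 + 1/((-35 + v)*(15 + Z)) (c(v, Z) = -4 + 1/((v - 35)*(Z + (3 + 3*4))) = -4 + 1/((-35 + v)*(Z + (3 + 12))) = -4 + 1/((-35 + v)*(Z + 15)) = -4 + 1/((-35 + v)*(15 + Z)))
c(27, y(1))*((5 - 1*3) - 1*8) = ((2101 - 60*27 + 140*1 - 4*1*27)/(-525 - 35*1 + 15*27 + 1*27))*((5 - 1*3) - 1*8) = ((2101 - 1620 + 140 - 108)/(-525 - 35 + 405 + 27))*((5 - 3) - 8) = (513/(-128))*(2 - 8) = -1/128*513*(-6) = -513/128*(-6) = 1539/64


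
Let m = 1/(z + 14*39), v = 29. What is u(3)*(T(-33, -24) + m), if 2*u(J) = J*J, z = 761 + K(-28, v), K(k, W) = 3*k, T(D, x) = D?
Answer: -181611/1223 ≈ -148.50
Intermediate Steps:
z = 677 (z = 761 + 3*(-28) = 761 - 84 = 677)
m = 1/1223 (m = 1/(677 + 14*39) = 1/(677 + 546) = 1/1223 ≈ 0.00081766)
u(J) = J²/2 (u(J) = (J*J)/2 = J²/2)
u(3)*(T(-33, -24) + m) = ((½)*3²)*(-33 + 1/1223) = ((½)*9)*(-40358/1223) = (9/2)*(-40358/1223) = -181611/1223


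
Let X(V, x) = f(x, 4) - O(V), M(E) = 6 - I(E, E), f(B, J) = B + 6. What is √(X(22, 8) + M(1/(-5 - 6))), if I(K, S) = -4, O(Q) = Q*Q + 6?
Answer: I*√466 ≈ 21.587*I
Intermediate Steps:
O(Q) = 6 + Q² (O(Q) = Q² + 6 = 6 + Q²)
f(B, J) = 6 + B
M(E) = 10 (M(E) = 6 - 1*(-4) = 6 + 4 = 10)
X(V, x) = x - V² (X(V, x) = (6 + x) - (6 + V²) = (6 + x) + (-6 - V²) = x - V²)
√(X(22, 8) + M(1/(-5 - 6))) = √((8 - 1*22²) + 10) = √((8 - 1*484) + 10) = √((8 - 484) + 10) = √(-476 + 10) = √(-466) = I*√466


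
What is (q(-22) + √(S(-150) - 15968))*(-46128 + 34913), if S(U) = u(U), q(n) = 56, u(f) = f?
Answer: -628040 - 11215*I*√16118 ≈ -6.2804e+5 - 1.4238e+6*I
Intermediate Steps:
S(U) = U
(q(-22) + √(S(-150) - 15968))*(-46128 + 34913) = (56 + √(-150 - 15968))*(-46128 + 34913) = (56 + √(-16118))*(-11215) = (56 + I*√16118)*(-11215) = -628040 - 11215*I*√16118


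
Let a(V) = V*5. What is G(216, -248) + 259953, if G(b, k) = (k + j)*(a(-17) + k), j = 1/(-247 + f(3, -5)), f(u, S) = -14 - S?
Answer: 87689805/256 ≈ 3.4254e+5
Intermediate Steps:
a(V) = 5*V
j = -1/256 (j = 1/(-247 + (-14 - 1*(-5))) = 1/(-247 + (-14 + 5)) = 1/(-247 - 9) = 1/(-256) = -1/256 ≈ -0.0039063)
G(b, k) = (-85 + k)*(-1/256 + k) (G(b, k) = (k - 1/256)*(5*(-17) + k) = (-1/256 + k)*(-85 + k) = (-85 + k)*(-1/256 + k))
G(216, -248) + 259953 = (85/256 + (-248)² - 21761/256*(-248)) + 259953 = (85/256 + 61504 + 674591/32) + 259953 = 21141837/256 + 259953 = 87689805/256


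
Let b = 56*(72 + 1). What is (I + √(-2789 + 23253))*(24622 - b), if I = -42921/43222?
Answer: -440669907/21611 + 82136*√1279 ≈ 2.9170e+6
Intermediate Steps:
b = 4088 (b = 56*73 = 4088)
I = -42921/43222 (I = -42921*1/43222 = -42921/43222 ≈ -0.99304)
(I + √(-2789 + 23253))*(24622 - b) = (-42921/43222 + √(-2789 + 23253))*(24622 - 1*4088) = (-42921/43222 + √20464)*(24622 - 4088) = (-42921/43222 + 4*√1279)*20534 = -440669907/21611 + 82136*√1279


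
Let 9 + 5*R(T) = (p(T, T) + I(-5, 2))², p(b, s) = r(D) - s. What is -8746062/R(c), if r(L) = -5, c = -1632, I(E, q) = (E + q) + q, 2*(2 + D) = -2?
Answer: -14576770/881289 ≈ -16.540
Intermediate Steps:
D = -3 (D = -2 + (½)*(-2) = -2 - 1 = -3)
I(E, q) = E + 2*q
p(b, s) = -5 - s
R(T) = -9/5 + (-6 - T)²/5 (R(T) = -9/5 + ((-5 - T) + (-5 + 2*2))²/5 = -9/5 + ((-5 - T) + (-5 + 4))²/5 = -9/5 + ((-5 - T) - 1)²/5 = -9/5 + (-6 - T)²/5)
-8746062/R(c) = -8746062/(-9/5 + (6 - 1632)²/5) = -8746062/(-9/5 + (⅕)*(-1626)²) = -8746062/(-9/5 + (⅕)*2643876) = -8746062/(-9/5 + 2643876/5) = -8746062/2643867/5 = -8746062*5/2643867 = -14576770/881289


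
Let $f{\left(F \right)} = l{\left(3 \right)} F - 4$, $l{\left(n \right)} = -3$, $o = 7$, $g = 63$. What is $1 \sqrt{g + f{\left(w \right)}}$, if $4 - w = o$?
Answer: $2 \sqrt{17} \approx 8.2462$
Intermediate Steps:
$w = -3$ ($w = 4 - 7 = -3$)
$f{\left(F \right)} = -4 - 3 F$ ($f{\left(F \right)} = - 3 F - 4 = -4 - 3 F$)
$1 \sqrt{g + f{\left(w \right)}} = 1 \sqrt{63 - -5} = 1 \sqrt{63 + \left(-4 + 9\right)} = 1 \sqrt{63 + 5} = 1 \sqrt{68} = 1 \cdot 2 \sqrt{17} = 2 \sqrt{17}$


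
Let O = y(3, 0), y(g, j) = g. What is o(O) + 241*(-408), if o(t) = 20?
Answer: -98308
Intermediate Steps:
O = 3
o(O) + 241*(-408) = 20 + 241*(-408) = 20 - 98328 = -98308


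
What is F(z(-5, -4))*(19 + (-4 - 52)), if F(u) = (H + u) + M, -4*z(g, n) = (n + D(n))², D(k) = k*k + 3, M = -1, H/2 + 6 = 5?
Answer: 8769/4 ≈ 2192.3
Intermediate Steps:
H = -2 (H = -12 + 2*5 = -12 + 10 = -2)
D(k) = 3 + k² (D(k) = k² + 3 = 3 + k²)
z(g, n) = -(3 + n + n²)²/4 (z(g, n) = -(n + (3 + n²))²/4 = -(3 + n + n²)²/4)
F(u) = -3 + u (F(u) = (-2 + u) - 1 = -3 + u)
F(z(-5, -4))*(19 + (-4 - 52)) = (-3 - (3 - 4 + (-4)²)²/4)*(19 + (-4 - 52)) = (-3 - (3 - 4 + 16)²/4)*(19 - 56) = (-3 - ¼*15²)*(-37) = (-3 - ¼*225)*(-37) = (-3 - 225/4)*(-37) = -237/4*(-37) = 8769/4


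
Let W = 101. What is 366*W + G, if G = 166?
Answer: 37132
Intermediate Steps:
366*W + G = 366*101 + 166 = 36966 + 166 = 37132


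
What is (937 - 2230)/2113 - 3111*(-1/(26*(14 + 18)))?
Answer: 5497767/1758016 ≈ 3.1273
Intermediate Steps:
(937 - 2230)/2113 - 3111*(-1/(26*(14 + 18))) = -1293*1/2113 - 3111/((-26*32)) = -1293/2113 - 3111/(-832) = -1293/2113 - 3111*(-1/832) = -1293/2113 + 3111/832 = 5497767/1758016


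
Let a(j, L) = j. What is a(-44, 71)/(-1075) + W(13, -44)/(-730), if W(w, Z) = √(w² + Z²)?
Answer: 44/1075 - √2105/730 ≈ -0.021919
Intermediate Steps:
W(w, Z) = √(Z² + w²)
a(-44, 71)/(-1075) + W(13, -44)/(-730) = -44/(-1075) + √((-44)² + 13²)/(-730) = -44*(-1/1075) + √(1936 + 169)*(-1/730) = 44/1075 + √2105*(-1/730) = 44/1075 - √2105/730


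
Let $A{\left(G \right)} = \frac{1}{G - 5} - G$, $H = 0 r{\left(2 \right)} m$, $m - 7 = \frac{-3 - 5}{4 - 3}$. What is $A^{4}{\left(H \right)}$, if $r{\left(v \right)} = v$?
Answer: $\frac{1}{625} \approx 0.0016$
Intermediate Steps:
$m = -1$ ($m = 7 + \frac{-3 - 5}{4 - 3} = 7 - \frac{8}{1} = 7 - 8 = -1$)
$H = 0$ ($H = 0 \cdot 2 \left(-1\right) = 0 \left(-1\right) = 0$)
$A{\left(G \right)} = \frac{1}{-5 + G} - G$
$A^{4}{\left(H \right)} = \left(\frac{1 - 0^{2} + 5 \cdot 0}{-5 + 0}\right)^{4} = \left(\frac{1 - 0 + 0}{-5}\right)^{4} = \left(- \frac{1 + 0 + 0}{5}\right)^{4} = \left(\left(- \frac{1}{5}\right) 1\right)^{4} = \left(- \frac{1}{5}\right)^{4} = \frac{1}{625}$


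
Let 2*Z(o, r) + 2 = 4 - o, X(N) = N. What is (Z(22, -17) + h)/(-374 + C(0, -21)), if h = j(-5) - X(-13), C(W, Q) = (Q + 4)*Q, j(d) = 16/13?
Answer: -55/221 ≈ -0.24887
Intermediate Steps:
j(d) = 16/13 (j(d) = 16*(1/13) = 16/13)
C(W, Q) = Q*(4 + Q) (C(W, Q) = (4 + Q)*Q = Q*(4 + Q))
Z(o, r) = 1 - o/2 (Z(o, r) = -1 + (4 - o)/2 = -1 + (2 - o/2) = 1 - o/2)
h = 185/13 (h = 16/13 - 1*(-13) = 16/13 + 13 = 185/13 ≈ 14.231)
(Z(22, -17) + h)/(-374 + C(0, -21)) = ((1 - ½*22) + 185/13)/(-374 - 21*(4 - 21)) = ((1 - 11) + 185/13)/(-374 - 21*(-17)) = (-10 + 185/13)/(-374 + 357) = (55/13)/(-17) = (55/13)*(-1/17) = -55/221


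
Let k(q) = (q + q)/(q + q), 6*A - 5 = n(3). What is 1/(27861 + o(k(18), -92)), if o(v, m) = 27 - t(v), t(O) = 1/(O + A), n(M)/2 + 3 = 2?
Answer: 3/83662 ≈ 3.5859e-5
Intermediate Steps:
n(M) = -2 (n(M) = -6 + 2*2 = -6 + 4 = -2)
A = 1/2 (A = 5/6 + (1/6)*(-2) = 5/6 - 1/3 = 1/2 ≈ 0.50000)
k(q) = 1 (k(q) = (2*q)/((2*q)) = (2*q)*(1/(2*q)) = 1)
t(O) = 1/(1/2 + O) (t(O) = 1/(O + 1/2) = 1/(1/2 + O))
o(v, m) = 27 - 2/(1 + 2*v)
1/(27861 + o(k(18), -92)) = 1/(27861 + (25 + 54*1)/(1 + 2*1)) = 1/(27861 + (25 + 54)/(1 + 2)) = 1/(27861 + 79/3) = 1/(83662/3) = 3/83662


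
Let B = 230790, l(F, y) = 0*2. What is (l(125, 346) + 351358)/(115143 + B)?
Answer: 50194/49419 ≈ 1.0157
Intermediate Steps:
l(F, y) = 0
(l(125, 346) + 351358)/(115143 + B) = (0 + 351358)/(115143 + 230790) = 351358/345933 = 351358*(1/345933) = 50194/49419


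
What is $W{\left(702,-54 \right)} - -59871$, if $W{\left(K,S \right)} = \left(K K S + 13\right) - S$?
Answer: $-26551478$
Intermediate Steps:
$W{\left(K,S \right)} = 13 - S + S K^{2}$ ($W{\left(K,S \right)} = \left(K^{2} S + 13\right) - S = \left(S K^{2} + 13\right) - S = \left(13 + S K^{2}\right) - S = 13 - S + S K^{2}$)
$W{\left(702,-54 \right)} - -59871 = \left(13 - -54 - 54 \cdot 702^{2}\right) - -59871 = \left(13 + 54 - 26611416\right) + 59871 = -26611349 + 59871 = -26551478$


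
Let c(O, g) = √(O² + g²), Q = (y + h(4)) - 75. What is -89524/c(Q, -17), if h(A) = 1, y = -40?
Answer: -89524*√13285/13285 ≈ -776.71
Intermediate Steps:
Q = -114 (Q = (-40 + 1) - 75 = -39 - 75 = -114)
-89524/c(Q, -17) = -89524/√((-114)² + (-17)²) = -89524/√(12996 + 289) = -89524*√13285/13285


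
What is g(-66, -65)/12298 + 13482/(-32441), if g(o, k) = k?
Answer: -12916177/30689186 ≈ -0.42087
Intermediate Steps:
g(-66, -65)/12298 + 13482/(-32441) = -65/12298 + 13482/(-32441) = -65*1/12298 + 13482*(-1/32441) = -5/946 - 13482/32441 = -12916177/30689186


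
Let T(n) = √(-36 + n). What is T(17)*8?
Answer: 8*I*√19 ≈ 34.871*I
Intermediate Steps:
T(17)*8 = √(-36 + 17)*8 = √(-19)*8 = (I*√19)*8 = 8*I*√19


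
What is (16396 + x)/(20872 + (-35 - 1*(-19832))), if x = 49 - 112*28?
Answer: 13309/40669 ≈ 0.32725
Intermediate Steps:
x = -3087 (x = 49 - 3136 = -3087)
(16396 + x)/(20872 + (-35 - 1*(-19832))) = (16396 - 3087)/(20872 + (-35 - 1*(-19832))) = 13309/(20872 + (-35 + 19832)) = 13309/(20872 + 19797) = 13309/40669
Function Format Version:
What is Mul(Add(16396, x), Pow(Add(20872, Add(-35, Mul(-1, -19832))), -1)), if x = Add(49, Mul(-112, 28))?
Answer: Rational(13309, 40669) ≈ 0.32725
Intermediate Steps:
x = -3087 (x = Add(49, -3136) = -3087)
Mul(Add(16396, x), Pow(Add(20872, Add(-35, Mul(-1, -19832))), -1)) = Mul(Add(16396, -3087), Pow(Add(20872, Add(-35, Mul(-1, -19832))), -1)) = Mul(13309, Pow(Add(20872, Add(-35, 19832)), -1)) = Mul(13309, Pow(Add(20872, 19797), -1)) = Mul(13309, Pow(40669, -1)) = Mul(13309, Rational(1, 40669)) = Rational(13309, 40669)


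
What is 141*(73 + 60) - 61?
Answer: 18692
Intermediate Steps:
141*(73 + 60) - 61 = 141*133 - 61 = 18753 - 61 = 18692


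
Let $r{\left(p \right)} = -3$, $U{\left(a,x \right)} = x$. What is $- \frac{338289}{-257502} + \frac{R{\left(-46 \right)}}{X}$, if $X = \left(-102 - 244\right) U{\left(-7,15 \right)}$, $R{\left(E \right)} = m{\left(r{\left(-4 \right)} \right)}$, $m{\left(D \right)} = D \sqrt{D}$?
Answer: $\frac{16109}{12262} + \frac{i \sqrt{3}}{1730} \approx 1.3137 + 0.0010012 i$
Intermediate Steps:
$m{\left(D \right)} = D^{\frac{3}{2}}$
$R{\left(E \right)} = - 3 i \sqrt{3}$ ($R{\left(E \right)} = \left(-3\right)^{\frac{3}{2}} = - 3 i \sqrt{3}$)
$X = -5190$ ($X = \left(-102 - 244\right) 15 = \left(-346\right) 15 = -5190$)
$- \frac{338289}{-257502} + \frac{R{\left(-46 \right)}}{X} = - \frac{338289}{-257502} + \frac{\left(-3\right) i \sqrt{3}}{-5190} = \left(-338289\right) \left(- \frac{1}{257502}\right) + - 3 i \sqrt{3} \left(- \frac{1}{5190}\right) = \frac{16109}{12262} + \frac{i \sqrt{3}}{1730}$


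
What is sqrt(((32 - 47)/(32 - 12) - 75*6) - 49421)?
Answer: I*sqrt(199487)/2 ≈ 223.32*I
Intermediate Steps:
sqrt(((32 - 47)/(32 - 12) - 75*6) - 49421) = sqrt((-15/20 - 450) - 49421) = sqrt((-15*1/20 - 450) - 49421) = sqrt((-3/4 - 450) - 49421) = sqrt(-1803/4 - 49421) = sqrt(-199487/4) = I*sqrt(199487)/2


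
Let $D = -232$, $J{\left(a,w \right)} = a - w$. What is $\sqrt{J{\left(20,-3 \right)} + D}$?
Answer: $i \sqrt{209} \approx 14.457 i$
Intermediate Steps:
$\sqrt{J{\left(20,-3 \right)} + D} = \sqrt{\left(20 - -3\right) - 232} = \sqrt{\left(20 + 3\right) - 232} = \sqrt{23 - 232} = \sqrt{-209} = i \sqrt{209}$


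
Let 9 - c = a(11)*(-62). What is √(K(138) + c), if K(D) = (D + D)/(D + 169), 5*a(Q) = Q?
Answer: √344713415/1535 ≈ 12.095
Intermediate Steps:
a(Q) = Q/5
c = 727/5 (c = 9 - (⅕)*11*(-62) = 9 - 11*(-62)/5 = 9 - 1*(-682/5) = 9 + 682/5 = 727/5 ≈ 145.40)
K(D) = 2*D/(169 + D) (K(D) = (2*D)/(169 + D) = 2*D/(169 + D))
√(K(138) + c) = √(2*138/(169 + 138) + 727/5) = √(2*138/307 + 727/5) = √(2*138*(1/307) + 727/5) = √(276/307 + 727/5) = √(224569/1535) = √344713415/1535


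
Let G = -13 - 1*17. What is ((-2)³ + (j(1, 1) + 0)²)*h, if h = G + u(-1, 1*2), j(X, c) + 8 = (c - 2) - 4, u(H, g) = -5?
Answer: -5635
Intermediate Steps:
j(X, c) = -14 + c (j(X, c) = -8 + ((c - 2) - 4) = -8 + ((-2 + c) - 4) = -8 + (-6 + c) = -14 + c)
G = -30 (G = -13 - 17 = -30)
h = -35 (h = -30 - 5 = -35)
((-2)³ + (j(1, 1) + 0)²)*h = ((-2)³ + ((-14 + 1) + 0)²)*(-35) = (-8 + (-13 + 0)²)*(-35) = (-8 + (-13)²)*(-35) = (-8 + 169)*(-35) = 161*(-35) = -5635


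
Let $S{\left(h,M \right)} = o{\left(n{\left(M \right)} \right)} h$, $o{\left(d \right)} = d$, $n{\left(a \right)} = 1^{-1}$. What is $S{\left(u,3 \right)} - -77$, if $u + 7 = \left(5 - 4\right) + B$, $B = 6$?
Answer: $77$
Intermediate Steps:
$n{\left(a \right)} = 1$
$u = 0$ ($u = -7 + \left(\left(5 - 4\right) + 6\right) = -7 + \left(1 + 6\right) = -7 + 7 = 0$)
$S{\left(h,M \right)} = h$ ($S{\left(h,M \right)} = 1 h = h$)
$S{\left(u,3 \right)} - -77 = 0 - -77 = 0 + 77 = 77$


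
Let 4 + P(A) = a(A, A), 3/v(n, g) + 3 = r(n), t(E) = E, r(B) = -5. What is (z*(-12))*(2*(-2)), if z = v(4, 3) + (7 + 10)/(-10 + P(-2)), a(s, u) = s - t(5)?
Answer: -398/7 ≈ -56.857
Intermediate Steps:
v(n, g) = -3/8 (v(n, g) = 3/(-3 - 5) = 3/(-8) = 3*(-⅛) = -3/8)
a(s, u) = -5 + s (a(s, u) = s - 1*5 = s - 5 = -5 + s)
P(A) = -9 + A (P(A) = -4 + (-5 + A) = -9 + A)
z = -199/168 (z = -3/8 + (7 + 10)/(-10 + (-9 - 2)) = -3/8 + 17/(-10 - 11) = -3/8 + 17/(-21) = -3/8 + 17*(-1/21) = -3/8 - 17/21 = -199/168 ≈ -1.1845)
(z*(-12))*(2*(-2)) = (-199/168*(-12))*(2*(-2)) = (199/14)*(-4) = -398/7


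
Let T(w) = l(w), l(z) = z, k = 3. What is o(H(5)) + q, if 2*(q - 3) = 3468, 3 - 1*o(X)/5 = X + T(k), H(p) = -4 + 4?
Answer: 1737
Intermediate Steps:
H(p) = 0
T(w) = w
o(X) = -5*X (o(X) = 15 - 5*(X + 3) = 15 - 5*(3 + X) = 15 + (-15 - 5*X) = -5*X)
q = 1737 (q = 3 + (1/2)*3468 = 3 + 1734 = 1737)
o(H(5)) + q = -5*0 + 1737 = 0 + 1737 = 1737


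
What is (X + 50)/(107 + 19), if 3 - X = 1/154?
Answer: 8161/19404 ≈ 0.42058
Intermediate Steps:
X = 461/154 (X = 3 - 1/154 = 461/154 ≈ 2.9935)
(X + 50)/(107 + 19) = (461/154 + 50)/(107 + 19) = (8161/154)/126 = (1/126)*(8161/154) = 8161/19404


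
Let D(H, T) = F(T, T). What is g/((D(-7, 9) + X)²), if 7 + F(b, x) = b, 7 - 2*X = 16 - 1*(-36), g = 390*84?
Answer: 131040/1681 ≈ 77.954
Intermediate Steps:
g = 32760
X = -45/2 (X = 7/2 - (16 - 1*(-36))/2 = 7/2 - (16 + 36)/2 = 7/2 - ½*52 = 7/2 - 26 = -45/2 ≈ -22.500)
F(b, x) = -7 + b
D(H, T) = -7 + T
g/((D(-7, 9) + X)²) = 32760/(((-7 + 9) - 45/2)²) = 32760/((2 - 45/2)²) = 32760/((-41/2)²) = 32760/(1681/4) = 32760*(4/1681) = 131040/1681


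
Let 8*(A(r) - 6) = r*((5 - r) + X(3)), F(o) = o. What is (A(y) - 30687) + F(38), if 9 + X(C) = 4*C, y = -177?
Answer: -277889/8 ≈ -34736.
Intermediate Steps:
X(C) = -9 + 4*C
A(r) = 6 + r*(8 - r)/8 (A(r) = 6 + (r*((5 - r) + (-9 + 4*3)))/8 = 6 + (r*((5 - r) + (-9 + 12)))/8 = 6 + (r*((5 - r) + 3))/8 = 6 + (r*(8 - r))/8 = 6 + r*(8 - r)/8)
(A(y) - 30687) + F(38) = ((6 - 177 - ⅛*(-177)²) - 30687) + 38 = ((6 - 177 - ⅛*31329) - 30687) + 38 = ((6 - 177 - 31329/8) - 30687) + 38 = (-32697/8 - 30687) + 38 = -278193/8 + 38 = -277889/8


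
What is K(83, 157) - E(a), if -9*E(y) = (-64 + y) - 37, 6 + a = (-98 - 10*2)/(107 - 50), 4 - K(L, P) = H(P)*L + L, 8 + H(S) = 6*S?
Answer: -39815530/513 ≈ -77613.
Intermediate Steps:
H(S) = -8 + 6*S
K(L, P) = 4 - L - L*(-8 + 6*P) (K(L, P) = 4 - ((-8 + 6*P)*L + L) = 4 - (L*(-8 + 6*P) + L) = 4 - (L + L*(-8 + 6*P)) = 4 + (-L - L*(-8 + 6*P)) = 4 - L - L*(-8 + 6*P))
a = -460/57 (a = -6 + (-98 - 10*2)/(107 - 50) = -6 + (-98 - 20)/57 = -6 - 118*1/57 = -6 - 118/57 = -460/57 ≈ -8.0702)
E(y) = 101/9 - y/9 (E(y) = -((-64 + y) - 37)/9 = -(-101 + y)/9 = 101/9 - y/9)
K(83, 157) - E(a) = (4 + 7*83 - 6*83*157) - (101/9 - 1/9*(-460/57)) = (4 + 581 - 78186) - (101/9 + 460/513) = -77601 - 1*6217/513 = -77601 - 6217/513 = -39815530/513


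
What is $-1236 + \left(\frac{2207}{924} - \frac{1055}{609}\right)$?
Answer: $- \frac{11034091}{8932} \approx -1235.3$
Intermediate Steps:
$-1236 + \left(\frac{2207}{924} - \frac{1055}{609}\right) = -1236 + \frac{5861}{8932} = - \frac{11034091}{8932}$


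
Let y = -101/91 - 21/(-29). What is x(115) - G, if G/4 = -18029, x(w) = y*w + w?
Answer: 190500539/2639 ≈ 72187.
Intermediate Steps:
y = -1018/2639 (y = -101*1/91 - 21*(-1/29) = -101/91 + 21/29 = -1018/2639 ≈ -0.38575)
x(w) = 1621*w/2639 (x(w) = -1018*w/2639 + w = 1621*w/2639)
G = -72116 (G = 4*(-18029) = -72116)
x(115) - G = (1621/2639)*115 - 1*(-72116) = 186415/2639 + 72116 = 190500539/2639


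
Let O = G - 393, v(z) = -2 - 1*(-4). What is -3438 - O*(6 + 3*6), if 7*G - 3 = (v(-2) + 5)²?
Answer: 40710/7 ≈ 5815.7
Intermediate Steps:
v(z) = 2 (v(z) = -2 + 4 = 2)
G = 52/7 (G = 3/7 + (2 + 5)²/7 = 3/7 + (⅐)*7² = 3/7 + (⅐)*49 = 3/7 + 7 = 52/7 ≈ 7.4286)
O = -2699/7 (O = 52/7 - 393 = -2699/7 ≈ -385.57)
-3438 - O*(6 + 3*6) = -3438 - (-2699)*(6 + 3*6)/7 = -3438 - (-2699)*(6 + 18)/7 = -3438 - (-2699)*24/7 = -3438 - 1*(-64776/7) = -3438 + 64776/7 = 40710/7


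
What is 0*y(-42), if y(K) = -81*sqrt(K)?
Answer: 0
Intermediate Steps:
0*y(-42) = 0*(-81*I*sqrt(42)) = 0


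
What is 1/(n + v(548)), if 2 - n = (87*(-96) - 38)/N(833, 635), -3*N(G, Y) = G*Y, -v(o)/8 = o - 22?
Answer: -105791/444961980 ≈ -0.00023775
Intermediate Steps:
v(o) = 176 - 8*o (v(o) = -8*(o - 22) = -8*(-22 + o) = 176 - 8*o)
N(G, Y) = -G*Y/3
n = 206548/105791 (n = 2 - (87*(-96) - 38)/((-⅓*833*635)) = 2 - (-8352 - 38)/(-528955/3) = 2 - (-8390)*(-3)/528955 = 2 - 1*5034/105791 = 2 - 5034/105791 = 206548/105791 ≈ 1.9524)
1/(n + v(548)) = 1/(206548/105791 + (176 - 8*548)) = 1/(206548/105791 + (176 - 4384)) = 1/(206548/105791 - 4208) = 1/(-444961980/105791) = -105791/444961980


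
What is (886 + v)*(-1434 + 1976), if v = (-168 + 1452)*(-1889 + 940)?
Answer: -659955460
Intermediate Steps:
v = -1218516 (v = 1284*(-949) = -1218516)
(886 + v)*(-1434 + 1976) = (886 - 1218516)*(-1434 + 1976) = -1217630*542 = -659955460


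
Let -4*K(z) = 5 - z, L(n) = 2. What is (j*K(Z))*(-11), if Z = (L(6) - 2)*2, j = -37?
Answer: -2035/4 ≈ -508.75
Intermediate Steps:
Z = 0 (Z = (2 - 2)*2 = 0*2 = 0)
K(z) = -5/4 + z/4 (K(z) = -(5 - z)/4 = -5/4 + z/4)
(j*K(Z))*(-11) = -37*(-5/4 + (¼)*0)*(-11) = -37*(-5/4 + 0)*(-11) = -37*(-5/4)*(-11) = (185/4)*(-11) = -2035/4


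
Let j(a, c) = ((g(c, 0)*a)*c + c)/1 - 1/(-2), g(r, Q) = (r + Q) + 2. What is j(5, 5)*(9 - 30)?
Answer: -7581/2 ≈ -3790.5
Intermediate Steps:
g(r, Q) = 2 + Q + r (g(r, Q) = (Q + r) + 2 = 2 + Q + r)
j(a, c) = ½ + c + a*c*(2 + c) (j(a, c) = (((2 + 0 + c)*a)*c + c)/1 - 1/(-2) = (((2 + c)*a)*c + c)*1 - 1*(-½) = ((a*(2 + c))*c + c)*1 + ½ = (a*c*(2 + c) + c)*1 + ½ = (c + a*c*(2 + c))*1 + ½ = (c + a*c*(2 + c)) + ½ = ½ + c + a*c*(2 + c))
j(5, 5)*(9 - 30) = (½ + 5 + 5*5*(2 + 5))*(9 - 30) = (½ + 5 + 5*5*7)*(-21) = (½ + 5 + 175)*(-21) = (361/2)*(-21) = -7581/2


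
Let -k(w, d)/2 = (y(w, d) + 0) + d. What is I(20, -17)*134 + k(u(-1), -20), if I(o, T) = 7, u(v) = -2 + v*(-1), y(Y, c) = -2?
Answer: 982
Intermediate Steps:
u(v) = -2 - v
k(w, d) = 4 - 2*d (k(w, d) = -2*((-2 + 0) + d) = -2*(-2 + d) = 4 - 2*d)
I(20, -17)*134 + k(u(-1), -20) = 7*134 + (4 - 2*(-20)) = 938 + (4 + 40) = 938 + 44 = 982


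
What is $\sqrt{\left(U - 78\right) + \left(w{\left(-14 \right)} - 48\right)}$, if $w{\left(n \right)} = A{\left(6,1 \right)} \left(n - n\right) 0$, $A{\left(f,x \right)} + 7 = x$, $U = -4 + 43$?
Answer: $i \sqrt{87} \approx 9.3274 i$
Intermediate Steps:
$U = 39$
$A{\left(f,x \right)} = -7 + x$
$w{\left(n \right)} = 0$ ($w{\left(n \right)} = \left(-7 + 1\right) \left(n - n\right) 0 = \left(-6\right) 0 \cdot 0 = 0 \cdot 0 = 0$)
$\sqrt{\left(U - 78\right) + \left(w{\left(-14 \right)} - 48\right)} = \sqrt{\left(39 - 78\right) + \left(0 - 48\right)} = \sqrt{-39 - 48} = \sqrt{-87} = i \sqrt{87}$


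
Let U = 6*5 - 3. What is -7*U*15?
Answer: -2835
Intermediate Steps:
U = 27 (U = 30 - 3 = 27)
-7*U*15 = -7*27*15 = -189*15 = -2835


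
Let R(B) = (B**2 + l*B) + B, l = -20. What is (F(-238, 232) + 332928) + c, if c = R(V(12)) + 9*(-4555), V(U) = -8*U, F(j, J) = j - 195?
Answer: 302540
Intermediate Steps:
F(j, J) = -195 + j
R(B) = B**2 - 19*B (R(B) = (B**2 - 20*B) + B = B**2 - 19*B)
c = -29955 (c = (-8*12)*(-19 - 8*12) + 9*(-4555) = -96*(-19 - 96) - 40995 = -96*(-115) - 40995 = 11040 - 40995 = -29955)
(F(-238, 232) + 332928) + c = ((-195 - 238) + 332928) - 29955 = (-433 + 332928) - 29955 = 332495 - 29955 = 302540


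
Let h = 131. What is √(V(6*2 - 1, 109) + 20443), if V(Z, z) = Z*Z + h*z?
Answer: √34843 ≈ 186.66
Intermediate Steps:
V(Z, z) = Z² + 131*z (V(Z, z) = Z*Z + 131*z = Z² + 131*z)
√(V(6*2 - 1, 109) + 20443) = √(((6*2 - 1)² + 131*109) + 20443) = √(((12 - 1)² + 14279) + 20443) = √((11² + 14279) + 20443) = √((121 + 14279) + 20443) = √(14400 + 20443) = √34843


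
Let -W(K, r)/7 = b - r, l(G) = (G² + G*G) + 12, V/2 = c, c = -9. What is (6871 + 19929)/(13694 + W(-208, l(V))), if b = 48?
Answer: 13400/8989 ≈ 1.4907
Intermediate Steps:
V = -18 (V = 2*(-9) = -18)
l(G) = 12 + 2*G² (l(G) = (G² + G²) + 12 = 2*G² + 12 = 12 + 2*G²)
W(K, r) = -336 + 7*r (W(K, r) = -7*(48 - r) = -336 + 7*r)
(6871 + 19929)/(13694 + W(-208, l(V))) = (6871 + 19929)/(13694 + (-336 + 7*(12 + 2*(-18)²))) = 26800/(13694 + (-336 + 7*(12 + 2*324))) = 26800/(13694 + (-336 + 7*(12 + 648))) = 26800/(13694 + (-336 + 7*660)) = 26800/(13694 + (-336 + 4620)) = 26800/(13694 + 4284) = 26800/17978 = 26800*(1/17978) = 13400/8989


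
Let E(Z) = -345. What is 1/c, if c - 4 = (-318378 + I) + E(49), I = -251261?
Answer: -1/569980 ≈ -1.7544e-6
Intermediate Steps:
c = -569980 (c = 4 + ((-318378 - 251261) - 345) = 4 + (-569639 - 345) = 4 - 569984 = -569980)
1/c = 1/(-569980) = -1/569980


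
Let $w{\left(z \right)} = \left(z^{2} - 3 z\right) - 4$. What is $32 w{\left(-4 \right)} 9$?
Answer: $6912$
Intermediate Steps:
$w{\left(z \right)} = -4 + z^{2} - 3 z$
$32 w{\left(-4 \right)} 9 = 32 \left(-4 + \left(-4\right)^{2} - -12\right) 9 = 32 \left(-4 + 16 + 12\right) 9 = 32 \cdot 24 \cdot 9 = 768 \cdot 9 = 6912$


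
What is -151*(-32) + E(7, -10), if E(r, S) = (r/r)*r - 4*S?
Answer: 4879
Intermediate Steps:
E(r, S) = r - 4*S (E(r, S) = 1*r - 4*S = r - 4*S)
-151*(-32) + E(7, -10) = -151*(-32) + (7 - 4*(-10)) = 4832 + (7 + 40) = 4832 + 47 = 4879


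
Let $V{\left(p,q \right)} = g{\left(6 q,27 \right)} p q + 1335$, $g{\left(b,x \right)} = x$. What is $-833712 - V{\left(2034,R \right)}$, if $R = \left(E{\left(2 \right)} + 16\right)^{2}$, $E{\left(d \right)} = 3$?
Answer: $-20660445$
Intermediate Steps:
$R = 361$ ($R = \left(3 + 16\right)^{2} = 19^{2} = 361$)
$V{\left(p,q \right)} = 1335 + 27 p q$ ($V{\left(p,q \right)} = 27 p q + 1335 = 1335 + 27 p q$)
$-833712 - V{\left(2034,R \right)} = -833712 - \left(1335 + 27 \cdot 2034 \cdot 361\right) = -833712 - \left(1335 + 19825398\right) = -833712 - 19826733 = -20660445$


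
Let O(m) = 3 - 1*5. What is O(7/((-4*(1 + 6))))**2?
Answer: 4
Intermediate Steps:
O(m) = -2 (O(m) = 3 - 5 = -2)
O(7/((-4*(1 + 6))))**2 = (-2)**2 = 4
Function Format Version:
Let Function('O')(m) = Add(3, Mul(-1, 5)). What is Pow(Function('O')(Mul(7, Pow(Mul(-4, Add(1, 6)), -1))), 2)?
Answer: 4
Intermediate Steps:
Function('O')(m) = -2 (Function('O')(m) = Add(3, -5) = -2)
Pow(Function('O')(Mul(7, Pow(Mul(-4, Add(1, 6)), -1))), 2) = Pow(-2, 2) = 4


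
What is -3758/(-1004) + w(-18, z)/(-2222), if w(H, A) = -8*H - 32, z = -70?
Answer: 2059457/557722 ≈ 3.6926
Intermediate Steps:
w(H, A) = -32 - 8*H
-3758/(-1004) + w(-18, z)/(-2222) = -3758/(-1004) + (-32 - 8*(-18))/(-2222) = -3758*(-1/1004) + (-32 + 144)*(-1/2222) = 1879/502 + 112*(-1/2222) = 1879/502 - 56/1111 = 2059457/557722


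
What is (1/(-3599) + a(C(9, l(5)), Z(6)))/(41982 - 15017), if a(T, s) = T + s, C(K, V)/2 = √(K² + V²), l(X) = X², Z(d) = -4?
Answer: -14397/97047035 + 2*√706/26965 ≈ 0.0018224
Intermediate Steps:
C(K, V) = 2*√(K² + V²)
(1/(-3599) + a(C(9, l(5)), Z(6)))/(41982 - 15017) = (1/(-3599) + (2*√(9² + (5²)²) - 4))/(41982 - 15017) = (-1/3599 + (2*√(81 + 25²) - 4))/26965 = (-1/3599 + (2*√(81 + 625) - 4))*(1/26965) = (-1/3599 + (2*√706 - 4))*(1/26965) = (-1/3599 + (-4 + 2*√706))*(1/26965) = (-14397/3599 + 2*√706)*(1/26965) = -14397/97047035 + 2*√706/26965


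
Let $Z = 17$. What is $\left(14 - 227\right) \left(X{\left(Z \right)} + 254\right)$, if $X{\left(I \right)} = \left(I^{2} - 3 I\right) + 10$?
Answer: $-106926$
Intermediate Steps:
$X{\left(I \right)} = 10 + I^{2} - 3 I$
$\left(14 - 227\right) \left(X{\left(Z \right)} + 254\right) = \left(14 - 227\right) \left(\left(10 + 17^{2} - 51\right) + 254\right) = - 213 \left(\left(10 + 289 - 51\right) + 254\right) = - 213 \left(248 + 254\right) = \left(-213\right) 502 = -106926$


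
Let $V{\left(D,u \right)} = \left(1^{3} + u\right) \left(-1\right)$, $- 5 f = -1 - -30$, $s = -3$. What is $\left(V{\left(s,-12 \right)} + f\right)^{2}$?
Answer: $\frac{676}{25} \approx 27.04$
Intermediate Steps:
$f = - \frac{29}{5}$ ($f = - \frac{-1 - -30}{5} = - \frac{-1 + 30}{5} = \left(- \frac{1}{5}\right) 29 = - \frac{29}{5} \approx -5.8$)
$V{\left(D,u \right)} = -1 - u$ ($V{\left(D,u \right)} = \left(1 + u\right) \left(-1\right) = -1 - u$)
$\left(V{\left(s,-12 \right)} + f\right)^{2} = \left(\left(-1 - -12\right) - \frac{29}{5}\right)^{2} = \left(\left(-1 + 12\right) - \frac{29}{5}\right)^{2} = \left(11 - \frac{29}{5}\right)^{2} = \left(\frac{26}{5}\right)^{2} = \frac{676}{25}$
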